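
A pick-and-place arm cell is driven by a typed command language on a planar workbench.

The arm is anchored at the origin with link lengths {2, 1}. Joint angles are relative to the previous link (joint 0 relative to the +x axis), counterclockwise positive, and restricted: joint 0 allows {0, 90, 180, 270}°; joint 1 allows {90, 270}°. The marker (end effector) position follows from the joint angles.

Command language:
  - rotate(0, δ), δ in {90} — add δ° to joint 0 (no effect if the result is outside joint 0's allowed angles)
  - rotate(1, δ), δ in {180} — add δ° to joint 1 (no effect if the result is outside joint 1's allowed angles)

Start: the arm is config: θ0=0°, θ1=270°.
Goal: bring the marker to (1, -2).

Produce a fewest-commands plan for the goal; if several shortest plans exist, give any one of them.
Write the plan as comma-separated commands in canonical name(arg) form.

rotate(1, 180), rotate(0, 90), rotate(0, 90), rotate(0, 90)

from: config: θ0=0°, θ1=270°
t=1 rotate(1, 180) ⇒ config: θ0=0°, θ1=90°
t=2 rotate(0, 90) ⇒ config: θ0=90°, θ1=90°
t=3 rotate(0, 90) ⇒ config: θ0=180°, θ1=90°
t=4 rotate(0, 90) ⇒ config: θ0=270°, θ1=90°
minimal: 4 command(s), checked below 4.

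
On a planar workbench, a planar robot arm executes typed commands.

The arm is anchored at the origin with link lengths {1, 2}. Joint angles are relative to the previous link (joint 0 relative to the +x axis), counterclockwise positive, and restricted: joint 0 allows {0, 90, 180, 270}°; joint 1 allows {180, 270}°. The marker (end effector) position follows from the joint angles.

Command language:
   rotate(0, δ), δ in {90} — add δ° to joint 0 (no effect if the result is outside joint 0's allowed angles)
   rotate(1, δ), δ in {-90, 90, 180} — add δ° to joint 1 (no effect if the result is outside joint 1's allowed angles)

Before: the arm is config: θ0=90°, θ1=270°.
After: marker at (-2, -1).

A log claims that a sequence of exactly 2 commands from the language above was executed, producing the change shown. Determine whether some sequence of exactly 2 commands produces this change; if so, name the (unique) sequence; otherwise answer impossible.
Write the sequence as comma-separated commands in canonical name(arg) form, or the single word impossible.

rotate(0, 90), rotate(0, 90)

t0: config: θ0=90°, θ1=270°
[1] after rotate(0, 90): config: θ0=180°, θ1=270°
[2] after rotate(0, 90): config: θ0=270°, θ1=270°
no rival 2-sequence matches.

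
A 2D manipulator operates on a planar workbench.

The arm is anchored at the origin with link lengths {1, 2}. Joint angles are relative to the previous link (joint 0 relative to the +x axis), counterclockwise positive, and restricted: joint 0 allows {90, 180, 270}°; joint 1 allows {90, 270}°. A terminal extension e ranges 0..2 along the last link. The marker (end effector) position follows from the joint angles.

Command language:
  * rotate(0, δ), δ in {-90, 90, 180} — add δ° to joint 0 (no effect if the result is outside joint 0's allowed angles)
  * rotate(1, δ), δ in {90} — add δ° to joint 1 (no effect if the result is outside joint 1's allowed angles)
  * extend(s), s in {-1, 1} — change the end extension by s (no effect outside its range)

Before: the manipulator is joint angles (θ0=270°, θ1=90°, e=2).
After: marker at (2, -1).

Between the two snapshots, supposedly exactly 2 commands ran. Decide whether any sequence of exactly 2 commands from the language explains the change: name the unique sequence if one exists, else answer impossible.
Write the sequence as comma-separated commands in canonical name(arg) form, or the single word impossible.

extend(-1), extend(-1)

initial: joint angles (θ0=270°, θ1=90°, e=2)
[1] after extend(-1): joint angles (θ0=270°, θ1=90°, e=1)
[2] after extend(-1): joint angles (θ0=270°, θ1=90°, e=0)
no other 2-command option fits: unique.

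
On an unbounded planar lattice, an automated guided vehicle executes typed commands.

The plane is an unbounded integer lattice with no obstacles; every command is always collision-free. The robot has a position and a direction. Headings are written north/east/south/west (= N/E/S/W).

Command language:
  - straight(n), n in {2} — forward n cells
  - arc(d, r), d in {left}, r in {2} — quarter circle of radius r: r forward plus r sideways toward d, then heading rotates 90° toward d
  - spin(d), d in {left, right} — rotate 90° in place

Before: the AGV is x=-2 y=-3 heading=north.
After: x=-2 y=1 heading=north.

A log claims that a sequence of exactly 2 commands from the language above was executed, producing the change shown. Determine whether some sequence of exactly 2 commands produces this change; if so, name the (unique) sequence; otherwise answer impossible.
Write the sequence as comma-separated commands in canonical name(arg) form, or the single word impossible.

key: still facing N at the end — nothing in the sequence rotates
begin: x=-2 y=-3 heading=north
1. straight(2) → x=-2 y=-1 heading=north
2. straight(2) → x=-2 y=1 heading=north
no other 2-command option fits: unique.

straight(2), straight(2)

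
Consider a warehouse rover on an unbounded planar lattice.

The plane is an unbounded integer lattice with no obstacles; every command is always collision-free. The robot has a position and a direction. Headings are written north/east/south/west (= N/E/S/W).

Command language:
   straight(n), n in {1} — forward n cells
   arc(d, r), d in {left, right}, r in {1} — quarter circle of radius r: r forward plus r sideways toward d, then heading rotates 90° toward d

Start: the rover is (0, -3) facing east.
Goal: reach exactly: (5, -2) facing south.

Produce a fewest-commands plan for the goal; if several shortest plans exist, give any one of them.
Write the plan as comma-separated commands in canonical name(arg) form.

straight(1), straight(1), arc(left, 1), arc(right, 1), arc(right, 1)

t0: (0, -3) facing east
step 1 (straight(1)): (1, -3) facing east
step 2 (straight(1)): (2, -3) facing east
step 3 (arc(left, 1)): (3, -2) facing north
step 4 (arc(right, 1)): (4, -1) facing east
step 5 (arc(right, 1)): (5, -2) facing south
minimal: 5 command(s), checked below 5.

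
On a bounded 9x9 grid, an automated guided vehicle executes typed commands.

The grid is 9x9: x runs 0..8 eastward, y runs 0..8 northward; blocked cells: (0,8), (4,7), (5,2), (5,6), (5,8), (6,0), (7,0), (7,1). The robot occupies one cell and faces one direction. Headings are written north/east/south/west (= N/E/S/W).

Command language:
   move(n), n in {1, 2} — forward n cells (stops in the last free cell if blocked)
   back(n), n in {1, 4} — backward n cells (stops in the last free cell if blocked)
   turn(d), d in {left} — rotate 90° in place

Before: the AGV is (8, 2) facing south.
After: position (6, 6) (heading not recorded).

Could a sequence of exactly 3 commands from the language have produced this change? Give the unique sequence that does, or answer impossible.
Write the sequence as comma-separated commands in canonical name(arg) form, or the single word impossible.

back(4), turn(left), back(4)

key: the second back(4) is stopped early by the blocked cell at (5,6)
begin: (8, 2) facing south
[1] after back(4): (8, 6) facing south
[2] after turn(left): (8, 6) facing east
[3] after back(4): (6, 6) facing east
no other 3-command option fits: unique.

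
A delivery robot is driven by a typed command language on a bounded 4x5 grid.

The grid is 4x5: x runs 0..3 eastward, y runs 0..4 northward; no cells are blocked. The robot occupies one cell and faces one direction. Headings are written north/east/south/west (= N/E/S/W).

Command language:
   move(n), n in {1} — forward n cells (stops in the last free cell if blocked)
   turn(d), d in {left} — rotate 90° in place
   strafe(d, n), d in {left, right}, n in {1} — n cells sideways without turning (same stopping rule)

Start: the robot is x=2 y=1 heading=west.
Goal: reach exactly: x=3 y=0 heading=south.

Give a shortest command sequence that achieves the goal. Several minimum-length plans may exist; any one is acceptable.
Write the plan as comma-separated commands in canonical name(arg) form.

strafe(left, 1), turn(left), strafe(left, 1)

t0: x=2 y=1 heading=west
step 1 (strafe(left, 1)): x=2 y=0 heading=west
step 2 (turn(left)): x=2 y=0 heading=south
step 3 (strafe(left, 1)): x=3 y=0 heading=south
minimal: 3 command(s), checked below 3.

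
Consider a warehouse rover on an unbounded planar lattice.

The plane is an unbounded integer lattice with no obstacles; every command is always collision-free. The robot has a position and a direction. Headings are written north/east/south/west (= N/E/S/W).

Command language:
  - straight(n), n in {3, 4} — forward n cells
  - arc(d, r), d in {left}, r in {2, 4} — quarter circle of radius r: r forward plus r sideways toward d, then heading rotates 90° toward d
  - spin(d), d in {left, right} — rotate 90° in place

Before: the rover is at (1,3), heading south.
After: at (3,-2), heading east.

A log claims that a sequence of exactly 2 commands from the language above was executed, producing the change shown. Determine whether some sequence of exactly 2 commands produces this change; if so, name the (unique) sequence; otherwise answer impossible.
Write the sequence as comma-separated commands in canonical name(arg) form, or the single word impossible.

straight(3), arc(left, 2)

key: order matters: swapping straight(3) and arc(left, 2) lands elsewhere
from: at (1,3), heading south
[1] after straight(3): at (1,0), heading south
[2] after arc(left, 2): at (3,-2), heading east
all 36 alternatives checked — unique.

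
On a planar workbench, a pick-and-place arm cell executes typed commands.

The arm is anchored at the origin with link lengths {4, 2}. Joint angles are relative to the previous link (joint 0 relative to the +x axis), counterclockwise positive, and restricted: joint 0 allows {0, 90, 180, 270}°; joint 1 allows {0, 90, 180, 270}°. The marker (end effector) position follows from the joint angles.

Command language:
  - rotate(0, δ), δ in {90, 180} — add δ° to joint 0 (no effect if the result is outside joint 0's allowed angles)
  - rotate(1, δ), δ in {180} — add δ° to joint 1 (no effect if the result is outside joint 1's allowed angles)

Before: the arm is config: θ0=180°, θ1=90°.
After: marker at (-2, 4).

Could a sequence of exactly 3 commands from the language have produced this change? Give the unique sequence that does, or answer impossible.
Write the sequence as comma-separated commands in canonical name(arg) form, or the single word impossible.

rotate(0, 90), rotate(0, 90), rotate(0, 90)

t0: config: θ0=180°, θ1=90°
[1] after rotate(0, 90): config: θ0=270°, θ1=90°
[2] after rotate(0, 90): config: θ0=0°, θ1=90°
[3] after rotate(0, 90): config: θ0=90°, θ1=90°
uniquely the one of 27 3-step routes that fits.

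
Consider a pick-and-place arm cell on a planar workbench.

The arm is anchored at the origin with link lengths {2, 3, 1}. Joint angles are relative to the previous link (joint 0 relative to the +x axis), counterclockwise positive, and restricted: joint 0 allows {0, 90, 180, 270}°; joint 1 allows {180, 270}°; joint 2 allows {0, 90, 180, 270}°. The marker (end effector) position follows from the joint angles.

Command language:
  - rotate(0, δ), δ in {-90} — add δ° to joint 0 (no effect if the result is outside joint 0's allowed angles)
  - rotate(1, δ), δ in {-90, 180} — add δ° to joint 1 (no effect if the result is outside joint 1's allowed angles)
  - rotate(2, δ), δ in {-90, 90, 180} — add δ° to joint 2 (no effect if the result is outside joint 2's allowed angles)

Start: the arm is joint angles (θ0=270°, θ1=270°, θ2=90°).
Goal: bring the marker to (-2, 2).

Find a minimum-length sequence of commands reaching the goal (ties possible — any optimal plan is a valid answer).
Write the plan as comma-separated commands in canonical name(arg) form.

rotate(0, -90), rotate(2, 90)

initial: joint angles (θ0=270°, θ1=270°, θ2=90°)
step 1 (rotate(0, -90)): joint angles (θ0=180°, θ1=270°, θ2=90°)
step 2 (rotate(2, 90)): joint angles (θ0=180°, θ1=270°, θ2=180°)
nothing shorter than 2 reaches the goal.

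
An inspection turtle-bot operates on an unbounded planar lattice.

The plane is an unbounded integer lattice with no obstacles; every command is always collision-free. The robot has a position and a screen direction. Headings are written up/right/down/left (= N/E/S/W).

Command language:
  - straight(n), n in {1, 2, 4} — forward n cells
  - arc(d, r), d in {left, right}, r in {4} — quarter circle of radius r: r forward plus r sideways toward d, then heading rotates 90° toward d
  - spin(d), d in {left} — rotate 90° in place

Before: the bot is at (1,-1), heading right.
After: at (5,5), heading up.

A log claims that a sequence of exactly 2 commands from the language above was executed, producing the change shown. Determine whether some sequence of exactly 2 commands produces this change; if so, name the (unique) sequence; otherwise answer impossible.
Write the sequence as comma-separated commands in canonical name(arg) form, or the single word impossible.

key: running straight(2) before arc(left, 4) would end elsewhere — order is forced
initial: at (1,-1), heading right
t=1 arc(left, 4) ⇒ at (5,3), heading up
t=2 straight(2) ⇒ at (5,5), heading up
all 36 alternatives checked — unique.

arc(left, 4), straight(2)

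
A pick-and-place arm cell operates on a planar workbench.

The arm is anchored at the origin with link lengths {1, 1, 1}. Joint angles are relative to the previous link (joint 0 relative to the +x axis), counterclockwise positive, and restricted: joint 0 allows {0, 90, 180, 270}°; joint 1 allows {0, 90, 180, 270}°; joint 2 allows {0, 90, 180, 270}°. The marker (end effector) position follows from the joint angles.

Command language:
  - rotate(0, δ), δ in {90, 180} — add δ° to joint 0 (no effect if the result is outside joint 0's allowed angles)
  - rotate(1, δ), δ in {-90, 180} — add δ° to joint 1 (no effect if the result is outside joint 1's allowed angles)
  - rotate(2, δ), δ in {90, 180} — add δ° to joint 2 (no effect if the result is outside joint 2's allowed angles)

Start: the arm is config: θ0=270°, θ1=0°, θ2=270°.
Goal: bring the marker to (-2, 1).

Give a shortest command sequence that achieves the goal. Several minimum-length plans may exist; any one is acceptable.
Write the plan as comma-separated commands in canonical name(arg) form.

from: config: θ0=270°, θ1=0°, θ2=270°
[1] after rotate(0, 180): config: θ0=90°, θ1=0°, θ2=270°
[2] after rotate(0, 90): config: θ0=180°, θ1=0°, θ2=270°
shorter routes all fall short; 2 is best.

rotate(0, 180), rotate(0, 90)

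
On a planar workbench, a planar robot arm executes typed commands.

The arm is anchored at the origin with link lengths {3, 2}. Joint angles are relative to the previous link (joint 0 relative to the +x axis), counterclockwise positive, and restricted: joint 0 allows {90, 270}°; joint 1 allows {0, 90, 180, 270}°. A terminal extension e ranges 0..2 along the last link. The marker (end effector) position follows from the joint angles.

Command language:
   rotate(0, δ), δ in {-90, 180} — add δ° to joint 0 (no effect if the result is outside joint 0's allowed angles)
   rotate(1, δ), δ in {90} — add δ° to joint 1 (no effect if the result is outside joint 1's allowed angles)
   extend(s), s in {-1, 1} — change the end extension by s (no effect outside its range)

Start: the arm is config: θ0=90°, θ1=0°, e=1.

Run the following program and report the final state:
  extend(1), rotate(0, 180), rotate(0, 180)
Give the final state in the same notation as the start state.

start: config: θ0=90°, θ1=0°, e=1
t=1 extend(1) ⇒ config: θ0=90°, θ1=0°, e=2
t=2 rotate(0, 180) ⇒ config: θ0=270°, θ1=0°, e=2
t=3 rotate(0, 180) ⇒ config: θ0=90°, θ1=0°, e=2

config: θ0=90°, θ1=0°, e=2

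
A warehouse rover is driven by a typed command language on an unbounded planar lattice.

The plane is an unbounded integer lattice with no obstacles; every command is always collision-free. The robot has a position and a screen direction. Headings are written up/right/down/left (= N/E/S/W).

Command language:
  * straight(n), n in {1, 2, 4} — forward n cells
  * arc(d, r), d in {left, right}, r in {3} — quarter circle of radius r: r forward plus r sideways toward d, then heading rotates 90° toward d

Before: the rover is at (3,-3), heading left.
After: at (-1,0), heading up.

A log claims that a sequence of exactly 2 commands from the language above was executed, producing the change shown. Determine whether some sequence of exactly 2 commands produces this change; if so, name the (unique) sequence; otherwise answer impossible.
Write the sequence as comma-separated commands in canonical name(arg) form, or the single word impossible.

key: position moved to (-1,0) AND the heading swung to N — translation plus rotation needed
t0: at (3,-3), heading left
step 1 (straight(1)): at (2,-3), heading left
step 2 (arc(right, 3)): at (-1,0), heading up
all 25 alternatives checked — unique.

straight(1), arc(right, 3)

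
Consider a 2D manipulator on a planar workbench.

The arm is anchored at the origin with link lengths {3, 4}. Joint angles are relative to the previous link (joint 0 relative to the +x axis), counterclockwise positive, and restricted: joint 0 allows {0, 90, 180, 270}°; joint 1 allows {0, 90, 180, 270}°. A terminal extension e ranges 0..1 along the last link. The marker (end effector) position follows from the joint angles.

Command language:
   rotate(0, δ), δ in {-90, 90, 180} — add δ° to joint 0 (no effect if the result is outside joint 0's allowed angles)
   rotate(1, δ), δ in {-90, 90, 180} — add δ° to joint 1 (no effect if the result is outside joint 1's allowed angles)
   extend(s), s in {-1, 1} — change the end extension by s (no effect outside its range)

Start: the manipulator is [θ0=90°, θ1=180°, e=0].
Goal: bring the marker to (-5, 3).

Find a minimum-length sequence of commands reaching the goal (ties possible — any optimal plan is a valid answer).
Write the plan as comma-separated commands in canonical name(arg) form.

begin: [θ0=90°, θ1=180°, e=0]
step 1 (rotate(1, -90)): [θ0=90°, θ1=90°, e=0]
step 2 (extend(1)): [θ0=90°, θ1=90°, e=1]
shorter routes all fall short; 2 is best.

rotate(1, -90), extend(1)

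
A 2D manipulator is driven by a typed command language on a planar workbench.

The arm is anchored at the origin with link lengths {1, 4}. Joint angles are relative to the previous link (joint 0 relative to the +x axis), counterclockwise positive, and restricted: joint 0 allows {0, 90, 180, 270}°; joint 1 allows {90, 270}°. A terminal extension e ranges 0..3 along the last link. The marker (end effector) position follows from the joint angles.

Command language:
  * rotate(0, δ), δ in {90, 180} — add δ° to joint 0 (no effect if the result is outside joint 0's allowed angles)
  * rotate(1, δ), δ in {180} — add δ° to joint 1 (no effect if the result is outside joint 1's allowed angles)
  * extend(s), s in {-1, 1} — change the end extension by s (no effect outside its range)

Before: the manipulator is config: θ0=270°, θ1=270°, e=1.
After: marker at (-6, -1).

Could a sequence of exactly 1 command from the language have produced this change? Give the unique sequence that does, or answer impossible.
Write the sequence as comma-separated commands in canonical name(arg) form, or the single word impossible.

begin: config: θ0=270°, θ1=270°, e=1
[1] after extend(1): config: θ0=270°, θ1=270°, e=2
uniquely the one of 5 1-step routes that fits.

extend(1)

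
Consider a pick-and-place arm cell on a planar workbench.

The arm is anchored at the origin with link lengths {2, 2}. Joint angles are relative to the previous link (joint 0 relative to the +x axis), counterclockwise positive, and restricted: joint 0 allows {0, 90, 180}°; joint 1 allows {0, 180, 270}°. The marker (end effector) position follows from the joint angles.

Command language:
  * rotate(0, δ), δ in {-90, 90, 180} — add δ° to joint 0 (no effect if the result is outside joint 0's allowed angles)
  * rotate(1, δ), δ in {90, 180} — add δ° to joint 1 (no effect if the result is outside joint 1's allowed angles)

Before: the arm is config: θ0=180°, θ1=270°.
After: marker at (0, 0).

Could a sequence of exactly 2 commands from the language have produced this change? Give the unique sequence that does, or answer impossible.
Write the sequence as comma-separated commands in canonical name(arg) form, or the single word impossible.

key: running rotate(1, 180) before rotate(1, 90) would end elsewhere — order is forced
initial: config: θ0=180°, θ1=270°
step 1 (rotate(1, 90)): config: θ0=180°, θ1=0°
step 2 (rotate(1, 180)): config: θ0=180°, θ1=180°
no rival 2-sequence matches.

rotate(1, 90), rotate(1, 180)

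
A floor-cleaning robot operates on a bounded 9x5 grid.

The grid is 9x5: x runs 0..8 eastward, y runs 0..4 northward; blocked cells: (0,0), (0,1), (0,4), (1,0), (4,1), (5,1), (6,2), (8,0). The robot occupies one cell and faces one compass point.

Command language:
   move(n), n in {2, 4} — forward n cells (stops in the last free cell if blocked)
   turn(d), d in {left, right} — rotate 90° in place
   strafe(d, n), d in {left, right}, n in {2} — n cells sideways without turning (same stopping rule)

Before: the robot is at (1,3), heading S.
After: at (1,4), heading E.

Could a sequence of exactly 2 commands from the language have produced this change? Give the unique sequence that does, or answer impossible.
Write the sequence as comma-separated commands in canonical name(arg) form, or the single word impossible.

turn(left), strafe(left, 2)

key: position moved to (1,4) AND the heading swung to E — translation plus rotation needed
initial: at (1,3), heading S
step 1 (turn(left)): at (1,3), heading E
step 2 (strafe(left, 2)): at (1,4), heading E
uniquely the one of 36 2-step routes that fits.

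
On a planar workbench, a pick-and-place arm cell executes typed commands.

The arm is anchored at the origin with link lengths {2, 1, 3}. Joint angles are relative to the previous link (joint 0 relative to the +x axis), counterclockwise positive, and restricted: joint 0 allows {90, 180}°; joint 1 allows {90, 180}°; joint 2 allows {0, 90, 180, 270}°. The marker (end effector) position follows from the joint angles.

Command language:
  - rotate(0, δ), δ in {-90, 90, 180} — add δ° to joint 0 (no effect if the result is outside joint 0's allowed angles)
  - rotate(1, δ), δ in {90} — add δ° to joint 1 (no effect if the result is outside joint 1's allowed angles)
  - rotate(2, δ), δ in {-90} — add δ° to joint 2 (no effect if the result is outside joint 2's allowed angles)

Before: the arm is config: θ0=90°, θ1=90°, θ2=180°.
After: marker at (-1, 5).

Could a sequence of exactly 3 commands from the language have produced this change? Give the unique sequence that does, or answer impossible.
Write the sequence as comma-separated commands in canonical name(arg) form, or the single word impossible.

start: config: θ0=90°, θ1=90°, θ2=180°
1. rotate(2, -90) → config: θ0=90°, θ1=90°, θ2=90°
2. rotate(2, -90) → config: θ0=90°, θ1=90°, θ2=0°
3. rotate(2, -90) → config: θ0=90°, θ1=90°, θ2=270°
no other 3-command option fits: unique.

rotate(2, -90), rotate(2, -90), rotate(2, -90)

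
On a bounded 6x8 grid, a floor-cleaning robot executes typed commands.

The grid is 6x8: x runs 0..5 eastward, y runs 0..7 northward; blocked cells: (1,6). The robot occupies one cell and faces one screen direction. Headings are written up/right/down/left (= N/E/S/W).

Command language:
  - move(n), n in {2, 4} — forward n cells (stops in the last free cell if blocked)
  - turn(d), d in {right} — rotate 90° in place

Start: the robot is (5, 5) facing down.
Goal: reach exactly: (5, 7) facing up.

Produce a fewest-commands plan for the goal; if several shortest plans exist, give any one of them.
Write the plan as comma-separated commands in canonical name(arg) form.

from: (5, 5) facing down
step 1 (turn(right)): (5, 5) facing left
step 2 (turn(right)): (5, 5) facing up
step 3 (move(2)): (5, 7) facing up
nothing shorter than 3 reaches the goal.

turn(right), turn(right), move(2)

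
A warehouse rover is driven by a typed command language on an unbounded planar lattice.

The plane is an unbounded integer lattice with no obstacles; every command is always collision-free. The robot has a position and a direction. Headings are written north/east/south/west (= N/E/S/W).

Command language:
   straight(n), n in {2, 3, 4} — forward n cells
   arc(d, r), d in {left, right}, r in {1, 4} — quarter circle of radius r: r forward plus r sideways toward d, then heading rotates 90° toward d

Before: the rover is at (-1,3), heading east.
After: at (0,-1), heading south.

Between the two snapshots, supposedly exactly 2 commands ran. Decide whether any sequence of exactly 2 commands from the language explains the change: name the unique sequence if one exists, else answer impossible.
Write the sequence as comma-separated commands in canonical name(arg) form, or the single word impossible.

arc(right, 1), straight(3)

key: position moved to (0,-1) AND the heading swung to S — translation plus rotation needed
begin: at (-1,3), heading east
[1] after arc(right, 1): at (0,2), heading south
[2] after straight(3): at (0,-1), heading south
no rival 2-sequence matches.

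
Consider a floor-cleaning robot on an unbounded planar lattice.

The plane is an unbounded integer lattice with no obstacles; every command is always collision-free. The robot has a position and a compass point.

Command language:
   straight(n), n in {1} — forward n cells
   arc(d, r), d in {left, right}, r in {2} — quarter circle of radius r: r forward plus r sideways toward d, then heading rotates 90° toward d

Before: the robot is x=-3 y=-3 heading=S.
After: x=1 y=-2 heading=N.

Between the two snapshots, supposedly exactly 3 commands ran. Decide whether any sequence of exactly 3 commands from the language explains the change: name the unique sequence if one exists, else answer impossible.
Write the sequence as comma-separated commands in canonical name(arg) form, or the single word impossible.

arc(left, 2), arc(left, 2), straight(1)

key: order matters: swapping arc(left, 2) and straight(1) lands elsewhere
from: x=-3 y=-3 heading=S
1. arc(left, 2) → x=-1 y=-5 heading=E
2. arc(left, 2) → x=1 y=-3 heading=N
3. straight(1) → x=1 y=-2 heading=N
uniquely the one of 27 3-step routes that fits.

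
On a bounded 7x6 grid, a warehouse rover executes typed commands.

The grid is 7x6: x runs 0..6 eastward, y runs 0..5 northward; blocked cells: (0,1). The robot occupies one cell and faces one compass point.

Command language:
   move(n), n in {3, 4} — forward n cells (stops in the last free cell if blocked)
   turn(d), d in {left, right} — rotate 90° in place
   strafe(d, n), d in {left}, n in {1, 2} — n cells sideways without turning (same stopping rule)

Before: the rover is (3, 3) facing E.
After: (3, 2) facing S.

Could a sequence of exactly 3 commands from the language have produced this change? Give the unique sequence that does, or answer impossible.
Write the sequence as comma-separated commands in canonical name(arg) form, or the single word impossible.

strafe(left, 2), turn(right), move(3)

key: order matters: swapping strafe(left, 2) and move(3) lands elsewhere
start: (3, 3) facing E
t=1 strafe(left, 2) ⇒ (3, 5) facing E
t=2 turn(right) ⇒ (3, 5) facing S
t=3 move(3) ⇒ (3, 2) facing S
no rival 3-sequence matches.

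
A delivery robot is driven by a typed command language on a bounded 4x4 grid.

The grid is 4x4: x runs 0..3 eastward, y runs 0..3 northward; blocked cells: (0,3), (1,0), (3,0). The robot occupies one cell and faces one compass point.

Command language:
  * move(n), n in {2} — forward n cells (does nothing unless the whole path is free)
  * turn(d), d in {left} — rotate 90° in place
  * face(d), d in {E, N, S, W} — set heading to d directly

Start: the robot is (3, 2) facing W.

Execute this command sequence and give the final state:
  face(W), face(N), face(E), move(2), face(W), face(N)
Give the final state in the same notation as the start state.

initial: (3, 2) facing W
t=1 face(W) ⇒ (3, 2) facing W
t=2 face(N) ⇒ (3, 2) facing N
t=3 face(E) ⇒ (3, 2) facing E
t=4 move(2) ⇒ (3, 2) facing E
t=5 face(W) ⇒ (3, 2) facing W
t=6 face(N) ⇒ (3, 2) facing N

(3, 2) facing N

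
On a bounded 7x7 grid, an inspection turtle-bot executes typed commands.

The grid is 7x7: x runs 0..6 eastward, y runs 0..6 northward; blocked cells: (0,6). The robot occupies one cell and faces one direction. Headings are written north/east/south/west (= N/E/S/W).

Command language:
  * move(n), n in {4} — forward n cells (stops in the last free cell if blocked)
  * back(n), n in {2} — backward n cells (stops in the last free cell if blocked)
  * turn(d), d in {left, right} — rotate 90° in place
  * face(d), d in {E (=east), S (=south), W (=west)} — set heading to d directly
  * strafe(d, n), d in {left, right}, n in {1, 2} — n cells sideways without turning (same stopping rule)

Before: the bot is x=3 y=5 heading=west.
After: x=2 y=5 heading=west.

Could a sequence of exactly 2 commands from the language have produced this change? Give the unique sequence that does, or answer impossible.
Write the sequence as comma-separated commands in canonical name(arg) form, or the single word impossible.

move(4), back(2)

key: move(4) runs into the grid edge before its full distance
t0: x=3 y=5 heading=west
t=1 move(4) ⇒ x=0 y=5 heading=west
t=2 back(2) ⇒ x=2 y=5 heading=west
uniquely the one of 121 2-step routes that fits.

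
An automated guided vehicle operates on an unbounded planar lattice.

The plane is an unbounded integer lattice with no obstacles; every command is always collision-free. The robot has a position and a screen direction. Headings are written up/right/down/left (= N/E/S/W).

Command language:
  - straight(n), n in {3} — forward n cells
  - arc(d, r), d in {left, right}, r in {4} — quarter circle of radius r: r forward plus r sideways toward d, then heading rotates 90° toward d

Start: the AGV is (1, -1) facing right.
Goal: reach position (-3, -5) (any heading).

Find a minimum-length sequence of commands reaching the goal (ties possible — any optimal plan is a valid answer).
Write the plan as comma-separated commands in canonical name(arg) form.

start: (1, -1) facing right
t=1 arc(right, 4) ⇒ (5, -5) facing down
t=2 arc(right, 4) ⇒ (1, -9) facing left
t=3 arc(right, 4) ⇒ (-3, -5) facing up
nothing shorter than 3 reaches the goal.

arc(right, 4), arc(right, 4), arc(right, 4)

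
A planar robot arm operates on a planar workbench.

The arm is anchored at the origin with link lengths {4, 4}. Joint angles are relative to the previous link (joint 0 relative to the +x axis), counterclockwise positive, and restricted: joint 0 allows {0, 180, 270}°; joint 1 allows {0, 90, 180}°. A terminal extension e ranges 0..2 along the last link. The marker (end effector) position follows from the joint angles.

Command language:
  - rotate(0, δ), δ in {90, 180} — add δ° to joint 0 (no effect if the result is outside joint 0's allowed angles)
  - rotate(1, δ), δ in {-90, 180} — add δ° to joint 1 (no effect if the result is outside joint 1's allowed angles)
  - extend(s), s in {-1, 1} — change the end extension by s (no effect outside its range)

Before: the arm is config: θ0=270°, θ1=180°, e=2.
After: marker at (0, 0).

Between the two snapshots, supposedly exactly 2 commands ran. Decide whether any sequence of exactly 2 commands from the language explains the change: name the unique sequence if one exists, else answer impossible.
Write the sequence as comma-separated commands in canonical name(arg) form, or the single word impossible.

start: config: θ0=270°, θ1=180°, e=2
1. extend(-1) → config: θ0=270°, θ1=180°, e=1
2. extend(-1) → config: θ0=270°, θ1=180°, e=0
uniquely the one of 36 2-step routes that fits.

extend(-1), extend(-1)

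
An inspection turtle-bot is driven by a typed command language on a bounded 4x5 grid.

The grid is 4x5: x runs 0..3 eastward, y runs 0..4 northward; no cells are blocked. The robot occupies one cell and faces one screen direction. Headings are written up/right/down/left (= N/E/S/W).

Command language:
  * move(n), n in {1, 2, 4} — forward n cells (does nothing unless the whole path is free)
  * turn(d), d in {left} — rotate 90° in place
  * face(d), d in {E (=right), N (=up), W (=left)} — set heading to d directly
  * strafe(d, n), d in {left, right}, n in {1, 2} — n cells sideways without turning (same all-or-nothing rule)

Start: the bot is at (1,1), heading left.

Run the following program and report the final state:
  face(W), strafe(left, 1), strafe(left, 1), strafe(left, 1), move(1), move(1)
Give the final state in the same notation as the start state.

at (0,0), heading left

t0: at (1,1), heading left
[1] after face(W): at (1,1), heading left
[2] after strafe(left, 1): at (1,0), heading left
[3] after strafe(left, 1): at (1,0), heading left
[4] after strafe(left, 1): at (1,0), heading left
[5] after move(1): at (0,0), heading left
[6] after move(1): at (0,0), heading left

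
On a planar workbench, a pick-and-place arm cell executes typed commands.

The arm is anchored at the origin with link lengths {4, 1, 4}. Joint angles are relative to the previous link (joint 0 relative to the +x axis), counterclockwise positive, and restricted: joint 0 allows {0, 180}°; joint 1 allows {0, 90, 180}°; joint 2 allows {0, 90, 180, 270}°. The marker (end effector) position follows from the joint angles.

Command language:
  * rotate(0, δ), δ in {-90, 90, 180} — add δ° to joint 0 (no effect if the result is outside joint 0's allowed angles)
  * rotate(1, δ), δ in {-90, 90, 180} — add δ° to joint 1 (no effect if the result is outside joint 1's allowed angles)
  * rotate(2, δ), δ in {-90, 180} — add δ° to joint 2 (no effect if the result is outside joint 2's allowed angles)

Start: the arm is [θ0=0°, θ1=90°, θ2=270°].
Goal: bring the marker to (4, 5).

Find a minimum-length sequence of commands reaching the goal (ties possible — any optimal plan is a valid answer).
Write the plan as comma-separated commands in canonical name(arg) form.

initial: [θ0=0°, θ1=90°, θ2=270°]
step 1 (rotate(2, 180)): [θ0=0°, θ1=90°, θ2=90°]
step 2 (rotate(2, -90)): [θ0=0°, θ1=90°, θ2=0°]
minimal: 2 command(s), checked below 2.

rotate(2, 180), rotate(2, -90)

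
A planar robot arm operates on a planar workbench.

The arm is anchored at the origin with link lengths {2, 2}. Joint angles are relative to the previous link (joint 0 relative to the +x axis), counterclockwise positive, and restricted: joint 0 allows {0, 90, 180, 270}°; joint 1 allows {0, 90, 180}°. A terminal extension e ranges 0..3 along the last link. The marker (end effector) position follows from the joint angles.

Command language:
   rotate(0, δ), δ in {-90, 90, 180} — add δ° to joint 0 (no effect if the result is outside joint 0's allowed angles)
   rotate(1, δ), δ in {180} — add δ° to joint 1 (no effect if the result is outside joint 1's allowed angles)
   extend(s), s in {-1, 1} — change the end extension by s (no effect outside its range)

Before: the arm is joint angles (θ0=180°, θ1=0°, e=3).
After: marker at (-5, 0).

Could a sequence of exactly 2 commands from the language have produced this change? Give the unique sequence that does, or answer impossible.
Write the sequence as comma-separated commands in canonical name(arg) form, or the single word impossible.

initial: joint angles (θ0=180°, θ1=0°, e=3)
step 1 (extend(-1)): joint angles (θ0=180°, θ1=0°, e=2)
step 2 (extend(-1)): joint angles (θ0=180°, θ1=0°, e=1)
all 36 alternatives checked — unique.

extend(-1), extend(-1)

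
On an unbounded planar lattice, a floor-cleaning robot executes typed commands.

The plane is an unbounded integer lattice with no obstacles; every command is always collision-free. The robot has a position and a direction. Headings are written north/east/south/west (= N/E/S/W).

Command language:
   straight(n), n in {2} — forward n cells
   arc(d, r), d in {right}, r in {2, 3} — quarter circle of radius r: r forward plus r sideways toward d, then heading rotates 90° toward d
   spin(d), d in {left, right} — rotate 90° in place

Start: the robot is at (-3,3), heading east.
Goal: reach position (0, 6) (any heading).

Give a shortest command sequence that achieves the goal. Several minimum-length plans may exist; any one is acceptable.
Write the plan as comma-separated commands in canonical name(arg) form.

start: at (-3,3), heading east
step 1 (spin(left)): at (-3,3), heading north
step 2 (arc(right, 3)): at (0,6), heading east
no 1-step plan works, so 2 is optimal.

spin(left), arc(right, 3)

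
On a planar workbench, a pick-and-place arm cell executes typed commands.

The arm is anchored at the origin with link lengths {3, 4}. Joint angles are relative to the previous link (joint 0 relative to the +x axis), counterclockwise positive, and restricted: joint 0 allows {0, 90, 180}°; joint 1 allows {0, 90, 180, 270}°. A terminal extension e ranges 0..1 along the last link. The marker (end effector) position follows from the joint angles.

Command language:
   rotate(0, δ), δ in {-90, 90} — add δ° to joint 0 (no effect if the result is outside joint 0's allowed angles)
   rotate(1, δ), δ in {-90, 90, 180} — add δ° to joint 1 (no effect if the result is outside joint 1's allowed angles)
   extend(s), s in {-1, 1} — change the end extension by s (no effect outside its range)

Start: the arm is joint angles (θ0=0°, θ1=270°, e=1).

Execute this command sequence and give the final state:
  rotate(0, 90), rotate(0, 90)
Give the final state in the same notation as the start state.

joint angles (θ0=180°, θ1=270°, e=1)

initial: joint angles (θ0=0°, θ1=270°, e=1)
1. rotate(0, 90) → joint angles (θ0=90°, θ1=270°, e=1)
2. rotate(0, 90) → joint angles (θ0=180°, θ1=270°, e=1)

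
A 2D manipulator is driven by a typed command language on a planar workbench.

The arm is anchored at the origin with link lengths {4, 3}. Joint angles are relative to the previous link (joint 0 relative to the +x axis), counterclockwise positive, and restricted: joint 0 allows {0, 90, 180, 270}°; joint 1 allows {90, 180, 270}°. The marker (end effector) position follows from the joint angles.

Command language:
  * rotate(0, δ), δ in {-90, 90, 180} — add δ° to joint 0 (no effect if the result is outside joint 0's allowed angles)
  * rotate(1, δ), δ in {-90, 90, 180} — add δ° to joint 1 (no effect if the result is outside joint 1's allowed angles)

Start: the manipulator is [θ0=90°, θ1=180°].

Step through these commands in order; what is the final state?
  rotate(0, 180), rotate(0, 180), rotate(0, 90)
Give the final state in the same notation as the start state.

t0: [θ0=90°, θ1=180°]
t=1 rotate(0, 180) ⇒ [θ0=270°, θ1=180°]
t=2 rotate(0, 180) ⇒ [θ0=90°, θ1=180°]
t=3 rotate(0, 90) ⇒ [θ0=180°, θ1=180°]

[θ0=180°, θ1=180°]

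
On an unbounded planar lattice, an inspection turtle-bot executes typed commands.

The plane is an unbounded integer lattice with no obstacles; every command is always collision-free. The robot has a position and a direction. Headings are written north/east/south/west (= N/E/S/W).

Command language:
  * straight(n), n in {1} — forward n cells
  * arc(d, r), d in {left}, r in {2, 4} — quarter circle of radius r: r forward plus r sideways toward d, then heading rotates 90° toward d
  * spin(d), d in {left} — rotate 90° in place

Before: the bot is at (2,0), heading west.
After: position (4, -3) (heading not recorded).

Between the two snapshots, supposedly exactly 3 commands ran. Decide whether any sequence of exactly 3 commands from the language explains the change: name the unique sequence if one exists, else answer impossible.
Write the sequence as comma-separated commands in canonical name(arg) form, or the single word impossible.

spin(left), straight(1), arc(left, 2)

key: running arc(left, 2) before spin(left) would end elsewhere — order is forced
from: at (2,0), heading west
step 1 (spin(left)): at (2,0), heading south
step 2 (straight(1)): at (2,-1), heading south
step 3 (arc(left, 2)): at (4,-3), heading east
all 64 alternatives checked — unique.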